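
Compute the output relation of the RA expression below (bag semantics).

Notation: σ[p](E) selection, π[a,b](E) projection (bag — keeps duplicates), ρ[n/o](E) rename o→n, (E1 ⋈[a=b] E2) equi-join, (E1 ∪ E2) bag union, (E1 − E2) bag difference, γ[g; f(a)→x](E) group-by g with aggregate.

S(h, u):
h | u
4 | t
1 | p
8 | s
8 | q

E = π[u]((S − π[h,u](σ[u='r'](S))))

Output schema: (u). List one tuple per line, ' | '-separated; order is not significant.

Stepwise |·|:
  S → 4
  S → 4
  σ[u='r'](S) → 0
  π[h,u](σ[u='r'](S)) → 0
  (S − π[h,u](σ[u='r'](S))) → 4
  π[u]((S − π[h,u](σ[u='r'](S)))) → 4

== RESULT ==
u
p
q
s
t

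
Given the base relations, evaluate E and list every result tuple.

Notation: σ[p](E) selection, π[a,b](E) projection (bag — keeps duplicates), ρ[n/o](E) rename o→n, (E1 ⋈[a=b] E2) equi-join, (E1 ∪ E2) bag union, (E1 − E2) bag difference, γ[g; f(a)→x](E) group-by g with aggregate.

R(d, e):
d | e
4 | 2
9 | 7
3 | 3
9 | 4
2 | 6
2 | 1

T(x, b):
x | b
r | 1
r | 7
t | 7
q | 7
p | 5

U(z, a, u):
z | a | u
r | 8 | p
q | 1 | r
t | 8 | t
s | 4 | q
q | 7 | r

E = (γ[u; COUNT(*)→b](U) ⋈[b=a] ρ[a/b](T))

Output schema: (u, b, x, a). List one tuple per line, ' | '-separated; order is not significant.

Stepwise |·|:
  U → 5
  γ[u; COUNT(*)→b](U) → 4
  T → 5
  ρ[a/b](T) → 5
  (γ[u; COUNT(*)→b](U) ⋈[b=a] ρ[a/b](T)) → 3

== RESULT ==
u | b | x | a
p | 1 | r | 1
q | 1 | r | 1
t | 1 | r | 1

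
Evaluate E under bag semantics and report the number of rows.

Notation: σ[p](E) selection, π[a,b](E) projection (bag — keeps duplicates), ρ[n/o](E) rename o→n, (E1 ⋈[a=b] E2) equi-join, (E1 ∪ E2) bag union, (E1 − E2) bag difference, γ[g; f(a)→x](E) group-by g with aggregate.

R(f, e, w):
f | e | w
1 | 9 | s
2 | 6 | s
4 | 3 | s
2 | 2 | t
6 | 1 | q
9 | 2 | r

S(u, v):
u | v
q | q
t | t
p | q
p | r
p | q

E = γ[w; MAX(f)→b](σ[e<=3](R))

Stepwise |·|:
  R → 6
  σ[e<=3](R) → 4
  γ[w; MAX(f)→b](σ[e<=3](R)) → 4

|E| = 4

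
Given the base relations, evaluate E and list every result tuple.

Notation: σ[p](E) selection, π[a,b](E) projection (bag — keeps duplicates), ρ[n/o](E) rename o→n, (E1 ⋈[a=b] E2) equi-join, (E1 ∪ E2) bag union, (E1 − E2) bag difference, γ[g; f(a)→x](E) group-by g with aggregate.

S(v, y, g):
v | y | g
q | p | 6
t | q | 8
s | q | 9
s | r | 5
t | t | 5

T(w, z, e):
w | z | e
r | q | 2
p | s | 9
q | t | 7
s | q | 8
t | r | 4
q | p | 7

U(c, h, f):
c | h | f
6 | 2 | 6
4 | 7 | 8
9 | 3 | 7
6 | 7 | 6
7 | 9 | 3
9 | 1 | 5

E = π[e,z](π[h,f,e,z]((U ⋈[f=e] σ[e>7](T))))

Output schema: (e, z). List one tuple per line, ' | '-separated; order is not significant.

Stepwise |·|:
  U → 6
  T → 6
  σ[e>7](T) → 2
  (U ⋈[f=e] σ[e>7](T)) → 1
  π[h,f,e,z]((U ⋈[f=e] σ[e>7](T))) → 1
  π[e,z](π[h,f,e,z]((U ⋈[f=e] σ[e>7](T)))) → 1

== RESULT ==
e | z
8 | q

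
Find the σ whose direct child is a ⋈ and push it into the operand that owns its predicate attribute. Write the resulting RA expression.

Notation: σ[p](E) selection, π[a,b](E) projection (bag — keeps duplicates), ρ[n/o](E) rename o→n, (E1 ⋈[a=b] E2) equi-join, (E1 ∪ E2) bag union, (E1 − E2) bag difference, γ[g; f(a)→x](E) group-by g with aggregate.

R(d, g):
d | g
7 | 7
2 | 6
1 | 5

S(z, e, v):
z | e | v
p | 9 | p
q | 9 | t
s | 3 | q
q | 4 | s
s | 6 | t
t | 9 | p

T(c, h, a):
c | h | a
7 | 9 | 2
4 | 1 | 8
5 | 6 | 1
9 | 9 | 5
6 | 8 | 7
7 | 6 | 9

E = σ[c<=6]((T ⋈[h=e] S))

σ filters on c, owned by the left side.
E' = (σ[c<=6](T) ⋈[h=e] S)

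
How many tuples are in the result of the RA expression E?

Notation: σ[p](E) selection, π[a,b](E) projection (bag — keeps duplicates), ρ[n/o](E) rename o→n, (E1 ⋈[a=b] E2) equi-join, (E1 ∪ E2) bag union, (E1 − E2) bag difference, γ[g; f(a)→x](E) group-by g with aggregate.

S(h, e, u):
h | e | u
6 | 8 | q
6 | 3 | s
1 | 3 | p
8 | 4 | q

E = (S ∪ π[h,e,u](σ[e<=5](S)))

Subexpression sizes:
  S → 4
  S → 4
  σ[e<=5](S) → 3
  π[h,e,u](σ[e<=5](S)) → 3
  (S ∪ π[h,e,u](σ[e<=5](S))) → 7

|E| = 7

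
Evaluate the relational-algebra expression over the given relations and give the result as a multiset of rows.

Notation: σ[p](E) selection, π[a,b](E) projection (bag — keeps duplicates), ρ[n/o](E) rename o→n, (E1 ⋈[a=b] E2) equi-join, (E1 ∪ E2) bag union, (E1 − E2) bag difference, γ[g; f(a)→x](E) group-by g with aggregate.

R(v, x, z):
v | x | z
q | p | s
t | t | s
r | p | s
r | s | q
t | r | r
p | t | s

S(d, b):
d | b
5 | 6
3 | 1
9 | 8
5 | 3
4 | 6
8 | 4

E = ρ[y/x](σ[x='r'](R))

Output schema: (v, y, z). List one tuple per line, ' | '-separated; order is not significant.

Subexpression sizes:
  R → 6
  σ[x='r'](R) → 1
  ρ[y/x](σ[x='r'](R)) → 1

== RESULT ==
v | y | z
t | r | r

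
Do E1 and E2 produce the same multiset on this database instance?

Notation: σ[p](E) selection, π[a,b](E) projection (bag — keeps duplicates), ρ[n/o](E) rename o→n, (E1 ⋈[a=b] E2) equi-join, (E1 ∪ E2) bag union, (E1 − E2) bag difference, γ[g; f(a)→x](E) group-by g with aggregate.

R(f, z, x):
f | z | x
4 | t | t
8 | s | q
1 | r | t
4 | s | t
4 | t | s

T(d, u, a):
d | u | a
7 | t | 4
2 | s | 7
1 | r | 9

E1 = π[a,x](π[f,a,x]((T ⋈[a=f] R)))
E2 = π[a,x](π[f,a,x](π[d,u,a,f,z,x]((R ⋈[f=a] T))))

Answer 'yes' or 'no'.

E1 stepwise |·|:
  T → 3
  R → 5
  (T ⋈[a=f] R) → 3
  π[f,a,x]((T ⋈[a=f] R)) → 3
  π[a,x](π[f,a,x]((T ⋈[a=f] R))) → 3
E2 stepwise |·|:
  R → 5
  T → 3
  (R ⋈[f=a] T) → 3
  π[d,u,a,f,z,x]((R ⋈[f=a] T)) → 3
  π[f,a,x](π[d,u,a,f,z,x]((R ⋈[f=a] T))) → 3
  π[a,x](π[f,a,x](π[d,u,a,f,z,x]((R ⋈[f=a] T)))) → 3

E1 and E2 produce the same multiset:
a | x
4 | s
4 | t
4 | t

yes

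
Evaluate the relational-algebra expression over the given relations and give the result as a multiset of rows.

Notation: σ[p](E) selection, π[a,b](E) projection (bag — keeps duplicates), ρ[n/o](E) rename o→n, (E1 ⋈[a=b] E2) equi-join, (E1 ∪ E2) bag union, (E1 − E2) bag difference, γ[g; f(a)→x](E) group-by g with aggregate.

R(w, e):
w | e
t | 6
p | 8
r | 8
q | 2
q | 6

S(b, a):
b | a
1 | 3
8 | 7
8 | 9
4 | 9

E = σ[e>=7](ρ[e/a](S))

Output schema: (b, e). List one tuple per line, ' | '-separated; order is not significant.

Subexpression sizes:
  S → 4
  ρ[e/a](S) → 4
  σ[e>=7](ρ[e/a](S)) → 3

== RESULT ==
b | e
4 | 9
8 | 7
8 | 9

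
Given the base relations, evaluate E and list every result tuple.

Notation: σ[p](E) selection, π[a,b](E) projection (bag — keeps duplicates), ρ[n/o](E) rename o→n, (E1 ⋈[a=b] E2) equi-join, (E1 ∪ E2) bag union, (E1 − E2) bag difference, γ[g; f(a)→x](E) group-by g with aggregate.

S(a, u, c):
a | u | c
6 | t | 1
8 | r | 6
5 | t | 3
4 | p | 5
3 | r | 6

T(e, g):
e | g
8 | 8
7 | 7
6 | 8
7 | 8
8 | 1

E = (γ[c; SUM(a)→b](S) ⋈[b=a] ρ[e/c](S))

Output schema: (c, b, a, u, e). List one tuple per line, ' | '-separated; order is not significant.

Per-node cardinality:
  S → 5
  γ[c; SUM(a)→b](S) → 4
  S → 5
  ρ[e/c](S) → 5
  (γ[c; SUM(a)→b](S) ⋈[b=a] ρ[e/c](S)) → 3

== RESULT ==
c | b | a | u | e
1 | 6 | 6 | t | 1
3 | 5 | 5 | t | 3
5 | 4 | 4 | p | 5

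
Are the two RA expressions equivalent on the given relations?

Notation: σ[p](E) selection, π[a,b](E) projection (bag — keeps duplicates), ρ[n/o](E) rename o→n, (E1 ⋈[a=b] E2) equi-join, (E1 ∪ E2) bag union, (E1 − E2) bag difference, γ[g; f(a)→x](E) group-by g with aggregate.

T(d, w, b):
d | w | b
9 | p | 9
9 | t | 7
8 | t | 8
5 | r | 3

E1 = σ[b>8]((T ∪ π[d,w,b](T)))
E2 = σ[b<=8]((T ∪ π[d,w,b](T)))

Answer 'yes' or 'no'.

E1 per-node cardinality:
  T → 4
  T → 4
  π[d,w,b](T) → 4
  (T ∪ π[d,w,b](T)) → 8
  σ[b>8]((T ∪ π[d,w,b](T))) → 2
E2 per-node cardinality:
  T → 4
  T → 4
  π[d,w,b](T) → 4
  (T ∪ π[d,w,b](T)) → 8
  σ[b<=8]((T ∪ π[d,w,b](T))) → 6

E1 result:
d | w | b
9 | p | 9
9 | p | 9
E2 result:
d | w | b
5 | r | 3
5 | r | 3
8 | t | 8
8 | t | 8
9 | t | 7
9 | t | 7
Witness: (5, 'r', 3) appears 0× in E1 but 2× in E2.

no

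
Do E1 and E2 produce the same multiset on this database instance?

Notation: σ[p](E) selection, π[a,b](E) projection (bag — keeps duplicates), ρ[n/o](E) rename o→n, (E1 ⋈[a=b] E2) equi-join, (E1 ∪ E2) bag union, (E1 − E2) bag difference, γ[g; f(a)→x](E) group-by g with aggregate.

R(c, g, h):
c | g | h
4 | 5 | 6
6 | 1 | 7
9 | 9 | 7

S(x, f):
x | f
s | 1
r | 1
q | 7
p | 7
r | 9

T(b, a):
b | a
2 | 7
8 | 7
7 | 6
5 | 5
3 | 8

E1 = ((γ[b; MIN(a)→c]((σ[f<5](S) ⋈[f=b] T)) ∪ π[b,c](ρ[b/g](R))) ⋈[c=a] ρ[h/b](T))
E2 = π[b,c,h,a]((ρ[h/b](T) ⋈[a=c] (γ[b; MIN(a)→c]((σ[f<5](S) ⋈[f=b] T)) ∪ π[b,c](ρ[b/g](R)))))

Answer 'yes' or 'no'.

E1 row counts bottom-up:
  S → 5
  σ[f<5](S) → 2
  T → 5
  (σ[f<5](S) ⋈[f=b] T) → 0
  γ[b; MIN(a)→c]((σ[f<5](S) ⋈[f=b] T)) → 0
  R → 3
  ρ[b/g](R) → 3
  π[b,c](ρ[b/g](R)) → 3
  (γ[b; MIN(a)→c]((σ[f<5](S) ⋈[f=b] T)) ∪ π[b,c](ρ[b/g](R))) → 3
  T → 5
  ρ[h/b](T) → 5
  ((γ[b; MIN(a)→c]((σ[f<5](S) ⋈[f=b] T)) ∪ π[b,c](ρ[b/g](R))) ⋈[c=a] ρ[h/b](T)) → 1
E2 row counts bottom-up:
  T → 5
  ρ[h/b](T) → 5
  S → 5
  σ[f<5](S) → 2
  T → 5
  (σ[f<5](S) ⋈[f=b] T) → 0
  γ[b; MIN(a)→c]((σ[f<5](S) ⋈[f=b] T)) → 0
  R → 3
  ρ[b/g](R) → 3
  π[b,c](ρ[b/g](R)) → 3
  (γ[b; MIN(a)→c]((σ[f<5](S) ⋈[f=b] T)) ∪ π[b,c](ρ[b/g](R))) → 3
  (ρ[h/b](T) ⋈[a=c] (γ[b; MIN(a)→c]((σ[f<5](S) ⋈[f=b] T)) ∪ π[b,c](ρ[b/g](R)))) → 1
  π[b,c,h,a]((ρ[h/b](T) ⋈[a=c] (γ[b; MIN(a)→c]((σ[f<5](S) ⋈[f=b] T)) ∪ π[b,c](ρ[b/g](R))))) → 1

E1 and E2 produce the same multiset:
b | c | h | a
1 | 6 | 7 | 6

yes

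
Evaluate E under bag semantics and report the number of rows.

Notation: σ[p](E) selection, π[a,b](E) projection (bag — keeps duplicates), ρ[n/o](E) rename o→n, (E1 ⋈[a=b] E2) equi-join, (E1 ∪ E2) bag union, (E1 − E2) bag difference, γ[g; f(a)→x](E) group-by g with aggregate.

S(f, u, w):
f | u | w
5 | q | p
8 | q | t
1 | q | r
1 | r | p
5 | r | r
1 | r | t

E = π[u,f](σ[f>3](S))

Row counts bottom-up:
  S → 6
  σ[f>3](S) → 3
  π[u,f](σ[f>3](S)) → 3

|E| = 3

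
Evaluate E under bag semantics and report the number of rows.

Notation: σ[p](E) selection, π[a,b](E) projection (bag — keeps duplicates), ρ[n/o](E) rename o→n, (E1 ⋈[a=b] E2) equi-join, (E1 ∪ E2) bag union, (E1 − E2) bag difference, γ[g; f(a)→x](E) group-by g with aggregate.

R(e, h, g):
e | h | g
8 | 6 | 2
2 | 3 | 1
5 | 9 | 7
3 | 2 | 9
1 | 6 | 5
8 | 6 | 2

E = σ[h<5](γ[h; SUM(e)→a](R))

Row counts bottom-up:
  R → 6
  γ[h; SUM(e)→a](R) → 4
  σ[h<5](γ[h; SUM(e)→a](R)) → 2

|E| = 2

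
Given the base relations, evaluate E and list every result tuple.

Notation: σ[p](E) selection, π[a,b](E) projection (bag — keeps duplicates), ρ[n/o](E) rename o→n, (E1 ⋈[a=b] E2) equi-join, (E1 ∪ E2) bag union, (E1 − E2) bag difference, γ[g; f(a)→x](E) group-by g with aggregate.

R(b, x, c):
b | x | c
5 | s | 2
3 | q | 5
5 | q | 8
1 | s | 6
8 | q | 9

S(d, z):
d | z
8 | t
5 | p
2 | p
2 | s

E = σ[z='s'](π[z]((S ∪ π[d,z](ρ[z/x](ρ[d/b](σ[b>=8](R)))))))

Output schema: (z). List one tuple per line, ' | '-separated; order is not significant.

Row counts bottom-up:
  S → 4
  R → 5
  σ[b>=8](R) → 1
  ρ[d/b](σ[b>=8](R)) → 1
  ρ[z/x](ρ[d/b](σ[b>=8](R))) → 1
  π[d,z](ρ[z/x](ρ[d/b](σ[b>=8](R)))) → 1
  (S ∪ π[d,z](ρ[z/x](ρ[d/b](σ[b>=8](R))))) → 5
  π[z]((S ∪ π[d,z](ρ[z/x](ρ[d/b](σ[b>=8](R)))))) → 5
  σ[z='s'](π[z]((S ∪ π[d,z](ρ[z/x](ρ[d/b](σ[b>=8](R))))))) → 1

== RESULT ==
z
s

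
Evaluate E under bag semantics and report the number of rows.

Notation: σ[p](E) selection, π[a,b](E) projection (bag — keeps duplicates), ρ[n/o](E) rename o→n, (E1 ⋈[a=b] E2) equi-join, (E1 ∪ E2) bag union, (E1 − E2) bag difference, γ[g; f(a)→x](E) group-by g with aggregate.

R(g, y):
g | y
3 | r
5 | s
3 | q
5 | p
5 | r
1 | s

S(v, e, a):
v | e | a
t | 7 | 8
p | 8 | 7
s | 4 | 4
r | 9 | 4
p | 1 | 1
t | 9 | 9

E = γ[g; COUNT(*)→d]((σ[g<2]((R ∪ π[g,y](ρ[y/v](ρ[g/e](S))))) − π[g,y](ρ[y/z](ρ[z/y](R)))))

Subexpression sizes:
  R → 6
  S → 6
  ρ[g/e](S) → 6
  ρ[y/v](ρ[g/e](S)) → 6
  π[g,y](ρ[y/v](ρ[g/e](S))) → 6
  (R ∪ π[g,y](ρ[y/v](ρ[g/e](S)))) → 12
  σ[g<2]((R ∪ π[g,y](ρ[y/v](ρ[g/e](S))))) → 2
  R → 6
  ρ[z/y](R) → 6
  ρ[y/z](ρ[z/y](R)) → 6
  π[g,y](ρ[y/z](ρ[z/y](R))) → 6
  (σ[g<2]((R ∪ π[g,y](ρ[y/v](ρ[g/e](S))))) − π[g,y](ρ[y/z](ρ[z/y](R)))) → 1
  γ[g; COUNT(*)→d]((σ[g<2]((R ∪ π[g,y](ρ[y/v](ρ[g/e](S))))) − π[g,y](ρ[y/z](ρ[z/y](R))))) → 1

|E| = 1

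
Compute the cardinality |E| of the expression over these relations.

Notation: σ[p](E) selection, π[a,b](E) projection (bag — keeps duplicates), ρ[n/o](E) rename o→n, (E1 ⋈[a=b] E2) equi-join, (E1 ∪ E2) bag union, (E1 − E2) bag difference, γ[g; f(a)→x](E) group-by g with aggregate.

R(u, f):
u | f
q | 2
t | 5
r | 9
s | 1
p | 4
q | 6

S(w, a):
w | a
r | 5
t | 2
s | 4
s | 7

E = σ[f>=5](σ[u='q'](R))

Subexpression sizes:
  R → 6
  σ[u='q'](R) → 2
  σ[f>=5](σ[u='q'](R)) → 1

|E| = 1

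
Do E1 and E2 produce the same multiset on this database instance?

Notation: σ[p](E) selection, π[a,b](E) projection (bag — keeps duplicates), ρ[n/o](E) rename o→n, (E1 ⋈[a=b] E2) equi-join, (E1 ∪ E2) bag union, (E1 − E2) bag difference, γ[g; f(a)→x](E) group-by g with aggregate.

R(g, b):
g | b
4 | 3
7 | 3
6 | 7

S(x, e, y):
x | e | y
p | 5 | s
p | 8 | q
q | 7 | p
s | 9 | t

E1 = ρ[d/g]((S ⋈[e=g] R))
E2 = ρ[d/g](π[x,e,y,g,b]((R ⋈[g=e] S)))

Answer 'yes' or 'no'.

E1 row counts bottom-up:
  S → 4
  R → 3
  (S ⋈[e=g] R) → 1
  ρ[d/g]((S ⋈[e=g] R)) → 1
E2 row counts bottom-up:
  R → 3
  S → 4
  (R ⋈[g=e] S) → 1
  π[x,e,y,g,b]((R ⋈[g=e] S)) → 1
  ρ[d/g](π[x,e,y,g,b]((R ⋈[g=e] S))) → 1

E1 and E2 produce the same multiset:
x | e | y | d | b
q | 7 | p | 7 | 3

yes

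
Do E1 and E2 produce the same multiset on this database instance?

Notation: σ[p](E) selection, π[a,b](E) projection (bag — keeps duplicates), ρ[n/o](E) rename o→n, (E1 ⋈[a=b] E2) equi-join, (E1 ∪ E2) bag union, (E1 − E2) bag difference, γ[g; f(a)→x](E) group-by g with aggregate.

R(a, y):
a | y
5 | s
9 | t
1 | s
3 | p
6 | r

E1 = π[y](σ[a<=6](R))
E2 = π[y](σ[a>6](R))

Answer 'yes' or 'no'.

E1 row counts bottom-up:
  R → 5
  σ[a<=6](R) → 4
  π[y](σ[a<=6](R)) → 4
E2 row counts bottom-up:
  R → 5
  σ[a>6](R) → 1
  π[y](σ[a>6](R)) → 1

E1 result:
y
p
r
s
s
E2 result:
y
t
Witness: ('p',) appears 1× in E1 but 0× in E2.

no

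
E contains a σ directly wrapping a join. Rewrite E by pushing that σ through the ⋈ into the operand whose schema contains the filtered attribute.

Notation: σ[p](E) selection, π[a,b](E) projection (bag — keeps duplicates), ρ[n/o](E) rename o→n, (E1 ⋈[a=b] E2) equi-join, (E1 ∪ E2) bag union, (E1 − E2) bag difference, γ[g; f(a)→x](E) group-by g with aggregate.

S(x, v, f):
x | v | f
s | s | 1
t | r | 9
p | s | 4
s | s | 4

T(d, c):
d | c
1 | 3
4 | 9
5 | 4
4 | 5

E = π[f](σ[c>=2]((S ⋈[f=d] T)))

σ filters on c, owned by the right side.
E' = π[f]((S ⋈[f=d] σ[c>=2](T)))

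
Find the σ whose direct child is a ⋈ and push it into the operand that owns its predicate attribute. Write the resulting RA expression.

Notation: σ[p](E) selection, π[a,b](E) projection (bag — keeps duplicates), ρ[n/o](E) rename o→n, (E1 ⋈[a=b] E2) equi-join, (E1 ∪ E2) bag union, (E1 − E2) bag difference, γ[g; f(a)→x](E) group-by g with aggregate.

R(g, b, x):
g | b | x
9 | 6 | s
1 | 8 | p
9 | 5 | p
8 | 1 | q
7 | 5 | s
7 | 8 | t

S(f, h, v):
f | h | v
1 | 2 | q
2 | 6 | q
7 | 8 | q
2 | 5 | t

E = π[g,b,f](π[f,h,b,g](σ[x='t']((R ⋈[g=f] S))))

σ filters on x, owned by the left side.
E' = π[g,b,f](π[f,h,b,g]((σ[x='t'](R) ⋈[g=f] S)))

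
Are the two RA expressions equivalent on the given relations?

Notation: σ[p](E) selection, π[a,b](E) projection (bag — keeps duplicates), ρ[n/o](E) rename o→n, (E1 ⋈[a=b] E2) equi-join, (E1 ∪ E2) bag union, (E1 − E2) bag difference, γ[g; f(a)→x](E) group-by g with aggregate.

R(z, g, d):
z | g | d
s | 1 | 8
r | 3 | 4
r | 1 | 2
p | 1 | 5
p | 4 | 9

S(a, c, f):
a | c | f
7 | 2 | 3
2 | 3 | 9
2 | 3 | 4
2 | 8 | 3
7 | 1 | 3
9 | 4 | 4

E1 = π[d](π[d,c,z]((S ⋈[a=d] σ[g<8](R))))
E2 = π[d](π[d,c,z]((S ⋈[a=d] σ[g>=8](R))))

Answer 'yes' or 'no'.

E1 per-node cardinality:
  S → 6
  R → 5
  σ[g<8](R) → 5
  (S ⋈[a=d] σ[g<8](R)) → 4
  π[d,c,z]((S ⋈[a=d] σ[g<8](R))) → 4
  π[d](π[d,c,z]((S ⋈[a=d] σ[g<8](R)))) → 4
E2 per-node cardinality:
  S → 6
  R → 5
  σ[g>=8](R) → 0
  (S ⋈[a=d] σ[g>=8](R)) → 0
  π[d,c,z]((S ⋈[a=d] σ[g>=8](R))) → 0
  π[d](π[d,c,z]((S ⋈[a=d] σ[g>=8](R)))) → 0

E1 result:
d
2
2
2
9
E2 result:
d
(0 rows)
Witness: (2,) appears 3× in E1 but 0× in E2.

no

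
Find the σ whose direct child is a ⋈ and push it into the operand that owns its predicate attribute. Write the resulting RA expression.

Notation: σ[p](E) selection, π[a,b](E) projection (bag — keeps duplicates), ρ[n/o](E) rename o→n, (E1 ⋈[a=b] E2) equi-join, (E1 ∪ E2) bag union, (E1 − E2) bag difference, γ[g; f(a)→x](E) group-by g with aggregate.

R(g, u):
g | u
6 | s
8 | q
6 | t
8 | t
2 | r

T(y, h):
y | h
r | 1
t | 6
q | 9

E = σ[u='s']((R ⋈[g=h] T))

σ filters on u, owned by the left side.
E' = (σ[u='s'](R) ⋈[g=h] T)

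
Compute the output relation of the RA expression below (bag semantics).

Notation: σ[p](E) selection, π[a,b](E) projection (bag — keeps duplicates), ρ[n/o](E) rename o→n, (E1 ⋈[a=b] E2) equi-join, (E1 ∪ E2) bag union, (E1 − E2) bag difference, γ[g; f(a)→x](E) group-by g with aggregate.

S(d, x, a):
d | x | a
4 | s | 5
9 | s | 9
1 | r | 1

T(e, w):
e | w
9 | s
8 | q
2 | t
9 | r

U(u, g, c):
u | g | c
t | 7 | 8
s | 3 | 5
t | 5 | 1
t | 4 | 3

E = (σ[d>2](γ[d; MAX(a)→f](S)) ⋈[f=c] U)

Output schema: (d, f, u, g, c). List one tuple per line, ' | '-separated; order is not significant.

Row counts bottom-up:
  S → 3
  γ[d; MAX(a)→f](S) → 3
  σ[d>2](γ[d; MAX(a)→f](S)) → 2
  U → 4
  (σ[d>2](γ[d; MAX(a)→f](S)) ⋈[f=c] U) → 1

== RESULT ==
d | f | u | g | c
4 | 5 | s | 3 | 5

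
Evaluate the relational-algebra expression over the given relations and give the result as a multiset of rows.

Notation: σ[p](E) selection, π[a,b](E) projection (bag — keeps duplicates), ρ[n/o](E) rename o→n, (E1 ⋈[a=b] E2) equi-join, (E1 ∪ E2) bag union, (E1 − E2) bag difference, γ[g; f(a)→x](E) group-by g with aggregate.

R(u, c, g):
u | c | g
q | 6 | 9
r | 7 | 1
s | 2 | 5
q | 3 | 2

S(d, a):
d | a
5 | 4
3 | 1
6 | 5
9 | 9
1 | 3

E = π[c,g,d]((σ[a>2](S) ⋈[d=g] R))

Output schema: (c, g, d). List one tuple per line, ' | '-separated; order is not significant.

Per-node cardinality:
  S → 5
  σ[a>2](S) → 4
  R → 4
  (σ[a>2](S) ⋈[d=g] R) → 3
  π[c,g,d]((σ[a>2](S) ⋈[d=g] R)) → 3

== RESULT ==
c | g | d
2 | 5 | 5
6 | 9 | 9
7 | 1 | 1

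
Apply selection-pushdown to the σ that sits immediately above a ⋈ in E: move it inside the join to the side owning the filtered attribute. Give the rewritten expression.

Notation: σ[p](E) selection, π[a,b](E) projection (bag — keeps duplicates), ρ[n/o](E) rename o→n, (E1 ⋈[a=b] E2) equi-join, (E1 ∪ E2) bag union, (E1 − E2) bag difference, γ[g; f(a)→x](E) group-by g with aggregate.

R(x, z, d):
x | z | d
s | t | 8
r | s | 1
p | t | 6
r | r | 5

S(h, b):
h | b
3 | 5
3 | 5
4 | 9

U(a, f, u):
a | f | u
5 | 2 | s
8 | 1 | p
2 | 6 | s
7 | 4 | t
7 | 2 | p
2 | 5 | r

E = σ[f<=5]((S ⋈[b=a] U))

σ filters on f, owned by the right side.
E' = (S ⋈[b=a] σ[f<=5](U))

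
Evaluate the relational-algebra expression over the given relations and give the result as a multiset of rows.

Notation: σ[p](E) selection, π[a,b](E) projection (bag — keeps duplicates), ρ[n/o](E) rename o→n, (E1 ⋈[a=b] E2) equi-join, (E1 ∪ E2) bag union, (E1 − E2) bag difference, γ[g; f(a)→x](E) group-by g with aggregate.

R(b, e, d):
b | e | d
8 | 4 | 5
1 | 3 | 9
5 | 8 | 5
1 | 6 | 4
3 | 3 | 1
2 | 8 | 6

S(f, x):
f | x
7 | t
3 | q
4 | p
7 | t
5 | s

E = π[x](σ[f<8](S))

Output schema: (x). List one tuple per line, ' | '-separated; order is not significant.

Row counts bottom-up:
  S → 5
  σ[f<8](S) → 5
  π[x](σ[f<8](S)) → 5

== RESULT ==
x
p
q
s
t
t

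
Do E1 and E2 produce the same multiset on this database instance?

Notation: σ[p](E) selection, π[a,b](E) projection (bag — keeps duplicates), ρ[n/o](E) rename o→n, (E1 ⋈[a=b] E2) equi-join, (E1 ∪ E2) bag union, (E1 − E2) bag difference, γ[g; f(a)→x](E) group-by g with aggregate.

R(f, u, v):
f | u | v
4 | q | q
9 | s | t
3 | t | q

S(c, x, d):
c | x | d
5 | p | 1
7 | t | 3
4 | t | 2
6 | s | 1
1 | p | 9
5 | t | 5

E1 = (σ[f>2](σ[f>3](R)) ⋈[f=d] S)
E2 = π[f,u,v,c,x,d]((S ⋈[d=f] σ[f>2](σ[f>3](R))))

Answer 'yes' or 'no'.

E1 stepwise |·|:
  R → 3
  σ[f>3](R) → 2
  σ[f>2](σ[f>3](R)) → 2
  S → 6
  (σ[f>2](σ[f>3](R)) ⋈[f=d] S) → 1
E2 stepwise |·|:
  S → 6
  R → 3
  σ[f>3](R) → 2
  σ[f>2](σ[f>3](R)) → 2
  (S ⋈[d=f] σ[f>2](σ[f>3](R))) → 1
  π[f,u,v,c,x,d]((S ⋈[d=f] σ[f>2](σ[f>3](R)))) → 1

E1 and E2 produce the same multiset:
f | u | v | c | x | d
9 | s | t | 1 | p | 9

yes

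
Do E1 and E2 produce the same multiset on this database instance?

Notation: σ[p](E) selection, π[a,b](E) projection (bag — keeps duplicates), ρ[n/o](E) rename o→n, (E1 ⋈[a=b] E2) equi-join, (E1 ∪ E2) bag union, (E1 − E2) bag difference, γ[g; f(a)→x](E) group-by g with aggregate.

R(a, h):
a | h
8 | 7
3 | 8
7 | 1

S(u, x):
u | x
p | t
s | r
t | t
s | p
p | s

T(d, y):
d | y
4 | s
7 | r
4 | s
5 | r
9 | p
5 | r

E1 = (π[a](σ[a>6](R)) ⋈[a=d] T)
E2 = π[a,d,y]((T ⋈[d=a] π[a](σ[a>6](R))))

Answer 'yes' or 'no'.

E1 stepwise |·|:
  R → 3
  σ[a>6](R) → 2
  π[a](σ[a>6](R)) → 2
  T → 6
  (π[a](σ[a>6](R)) ⋈[a=d] T) → 1
E2 stepwise |·|:
  T → 6
  R → 3
  σ[a>6](R) → 2
  π[a](σ[a>6](R)) → 2
  (T ⋈[d=a] π[a](σ[a>6](R))) → 1
  π[a,d,y]((T ⋈[d=a] π[a](σ[a>6](R)))) → 1

E1 and E2 produce the same multiset:
a | d | y
7 | 7 | r

yes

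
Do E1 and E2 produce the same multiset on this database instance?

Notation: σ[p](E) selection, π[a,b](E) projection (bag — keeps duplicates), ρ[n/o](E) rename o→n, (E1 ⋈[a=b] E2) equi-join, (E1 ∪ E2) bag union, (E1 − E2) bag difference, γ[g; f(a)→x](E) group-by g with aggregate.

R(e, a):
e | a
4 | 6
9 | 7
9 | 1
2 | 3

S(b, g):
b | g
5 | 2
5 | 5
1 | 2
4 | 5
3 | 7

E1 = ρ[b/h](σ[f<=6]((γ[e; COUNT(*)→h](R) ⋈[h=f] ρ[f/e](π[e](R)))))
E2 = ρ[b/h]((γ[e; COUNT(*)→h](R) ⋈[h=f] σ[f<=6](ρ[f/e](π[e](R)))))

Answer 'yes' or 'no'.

E1 per-node cardinality:
  R → 4
  γ[e; COUNT(*)→h](R) → 3
  R → 4
  π[e](R) → 4
  ρ[f/e](π[e](R)) → 4
  (γ[e; COUNT(*)→h](R) ⋈[h=f] ρ[f/e](π[e](R))) → 1
  σ[f<=6]((γ[e; COUNT(*)→h](R) ⋈[h=f] ρ[f/e](π[e](R)))) → 1
  ρ[b/h](σ[f<=6]((γ[e; COUNT(*)→h](R) ⋈[h=f] ρ[f/e](π[e](R))))) → 1
E2 per-node cardinality:
  R → 4
  γ[e; COUNT(*)→h](R) → 3
  R → 4
  π[e](R) → 4
  ρ[f/e](π[e](R)) → 4
  σ[f<=6](ρ[f/e](π[e](R))) → 2
  (γ[e; COUNT(*)→h](R) ⋈[h=f] σ[f<=6](ρ[f/e](π[e](R)))) → 1
  ρ[b/h]((γ[e; COUNT(*)→h](R) ⋈[h=f] σ[f<=6](ρ[f/e](π[e](R))))) → 1

E1 and E2 produce the same multiset:
e | b | f
9 | 2 | 2

yes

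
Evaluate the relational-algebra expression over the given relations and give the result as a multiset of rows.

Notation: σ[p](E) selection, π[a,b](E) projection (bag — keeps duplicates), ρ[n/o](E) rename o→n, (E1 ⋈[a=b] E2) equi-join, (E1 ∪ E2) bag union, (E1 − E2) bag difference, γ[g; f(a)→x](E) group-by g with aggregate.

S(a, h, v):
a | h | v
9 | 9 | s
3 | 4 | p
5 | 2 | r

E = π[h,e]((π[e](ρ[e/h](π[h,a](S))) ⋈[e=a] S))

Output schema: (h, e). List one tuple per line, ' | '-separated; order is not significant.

Per-node cardinality:
  S → 3
  π[h,a](S) → 3
  ρ[e/h](π[h,a](S)) → 3
  π[e](ρ[e/h](π[h,a](S))) → 3
  S → 3
  (π[e](ρ[e/h](π[h,a](S))) ⋈[e=a] S) → 1
  π[h,e]((π[e](ρ[e/h](π[h,a](S))) ⋈[e=a] S)) → 1

== RESULT ==
h | e
9 | 9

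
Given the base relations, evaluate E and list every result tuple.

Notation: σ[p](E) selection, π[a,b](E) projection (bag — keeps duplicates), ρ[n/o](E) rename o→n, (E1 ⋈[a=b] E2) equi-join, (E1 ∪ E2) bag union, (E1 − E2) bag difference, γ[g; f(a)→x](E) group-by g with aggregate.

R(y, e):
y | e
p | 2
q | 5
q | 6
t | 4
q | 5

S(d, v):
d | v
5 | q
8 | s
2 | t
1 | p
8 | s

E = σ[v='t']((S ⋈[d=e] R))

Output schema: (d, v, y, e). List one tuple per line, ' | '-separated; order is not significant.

Per-node cardinality:
  S → 5
  R → 5
  (S ⋈[d=e] R) → 3
  σ[v='t']((S ⋈[d=e] R)) → 1

== RESULT ==
d | v | y | e
2 | t | p | 2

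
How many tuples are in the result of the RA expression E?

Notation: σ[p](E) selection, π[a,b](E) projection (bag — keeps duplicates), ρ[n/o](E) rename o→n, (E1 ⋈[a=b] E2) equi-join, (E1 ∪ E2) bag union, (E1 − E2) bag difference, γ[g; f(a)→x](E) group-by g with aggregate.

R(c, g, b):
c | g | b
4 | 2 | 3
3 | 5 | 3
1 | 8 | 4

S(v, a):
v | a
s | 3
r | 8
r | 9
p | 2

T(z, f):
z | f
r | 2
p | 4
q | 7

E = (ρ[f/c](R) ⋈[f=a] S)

Row counts bottom-up:
  R → 3
  ρ[f/c](R) → 3
  S → 4
  (ρ[f/c](R) ⋈[f=a] S) → 1

|E| = 1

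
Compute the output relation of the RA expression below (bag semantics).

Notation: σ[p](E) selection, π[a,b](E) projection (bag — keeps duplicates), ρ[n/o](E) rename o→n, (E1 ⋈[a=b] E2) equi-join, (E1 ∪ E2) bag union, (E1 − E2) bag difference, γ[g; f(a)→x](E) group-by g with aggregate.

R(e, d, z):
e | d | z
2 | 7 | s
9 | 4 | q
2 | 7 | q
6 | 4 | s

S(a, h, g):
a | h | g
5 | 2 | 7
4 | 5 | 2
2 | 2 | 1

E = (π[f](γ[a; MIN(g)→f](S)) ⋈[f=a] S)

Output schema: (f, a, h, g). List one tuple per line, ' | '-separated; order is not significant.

Row counts bottom-up:
  S → 3
  γ[a; MIN(g)→f](S) → 3
  π[f](γ[a; MIN(g)→f](S)) → 3
  S → 3
  (π[f](γ[a; MIN(g)→f](S)) ⋈[f=a] S) → 1

== RESULT ==
f | a | h | g
2 | 2 | 2 | 1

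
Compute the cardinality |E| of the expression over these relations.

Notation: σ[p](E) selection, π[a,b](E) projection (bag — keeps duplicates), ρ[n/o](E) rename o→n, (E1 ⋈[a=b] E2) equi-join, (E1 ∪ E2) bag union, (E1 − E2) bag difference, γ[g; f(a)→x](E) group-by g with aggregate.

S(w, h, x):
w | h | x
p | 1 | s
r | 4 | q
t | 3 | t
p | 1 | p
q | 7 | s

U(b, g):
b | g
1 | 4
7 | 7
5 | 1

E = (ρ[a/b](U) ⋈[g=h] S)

Per-node cardinality:
  U → 3
  ρ[a/b](U) → 3
  S → 5
  (ρ[a/b](U) ⋈[g=h] S) → 4

|E| = 4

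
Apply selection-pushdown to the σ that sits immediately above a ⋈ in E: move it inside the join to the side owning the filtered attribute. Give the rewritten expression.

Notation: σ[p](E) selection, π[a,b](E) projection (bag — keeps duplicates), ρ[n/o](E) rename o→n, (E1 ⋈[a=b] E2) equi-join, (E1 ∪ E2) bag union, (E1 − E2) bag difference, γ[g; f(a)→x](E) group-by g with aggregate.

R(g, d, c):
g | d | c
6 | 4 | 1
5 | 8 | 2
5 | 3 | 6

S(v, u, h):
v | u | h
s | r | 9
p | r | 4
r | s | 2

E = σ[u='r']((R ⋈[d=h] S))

σ filters on u, owned by the right side.
E' = (R ⋈[d=h] σ[u='r'](S))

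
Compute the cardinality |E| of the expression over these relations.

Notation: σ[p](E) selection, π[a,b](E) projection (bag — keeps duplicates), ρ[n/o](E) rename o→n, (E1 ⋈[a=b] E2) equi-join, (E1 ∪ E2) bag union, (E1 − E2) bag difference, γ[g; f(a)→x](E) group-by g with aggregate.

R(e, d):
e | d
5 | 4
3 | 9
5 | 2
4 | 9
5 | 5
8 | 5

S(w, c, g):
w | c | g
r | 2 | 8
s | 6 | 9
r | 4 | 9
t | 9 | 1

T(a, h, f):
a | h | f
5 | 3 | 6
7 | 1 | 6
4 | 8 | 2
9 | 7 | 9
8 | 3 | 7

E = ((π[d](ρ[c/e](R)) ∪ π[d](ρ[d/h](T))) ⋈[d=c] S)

Subexpression sizes:
  R → 6
  ρ[c/e](R) → 6
  π[d](ρ[c/e](R)) → 6
  T → 5
  ρ[d/h](T) → 5
  π[d](ρ[d/h](T)) → 5
  (π[d](ρ[c/e](R)) ∪ π[d](ρ[d/h](T))) → 11
  S → 4
  ((π[d](ρ[c/e](R)) ∪ π[d](ρ[d/h](T))) ⋈[d=c] S) → 4

|E| = 4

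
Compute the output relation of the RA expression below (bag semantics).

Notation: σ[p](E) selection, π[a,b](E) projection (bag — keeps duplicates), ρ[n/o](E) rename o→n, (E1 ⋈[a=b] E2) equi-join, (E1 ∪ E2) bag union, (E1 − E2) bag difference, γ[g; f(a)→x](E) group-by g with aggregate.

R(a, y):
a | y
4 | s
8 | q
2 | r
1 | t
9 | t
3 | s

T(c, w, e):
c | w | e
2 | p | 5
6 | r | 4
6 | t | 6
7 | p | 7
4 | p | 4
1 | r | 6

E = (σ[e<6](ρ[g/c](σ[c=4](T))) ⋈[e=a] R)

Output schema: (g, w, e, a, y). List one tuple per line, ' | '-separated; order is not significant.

Subexpression sizes:
  T → 6
  σ[c=4](T) → 1
  ρ[g/c](σ[c=4](T)) → 1
  σ[e<6](ρ[g/c](σ[c=4](T))) → 1
  R → 6
  (σ[e<6](ρ[g/c](σ[c=4](T))) ⋈[e=a] R) → 1

== RESULT ==
g | w | e | a | y
4 | p | 4 | 4 | s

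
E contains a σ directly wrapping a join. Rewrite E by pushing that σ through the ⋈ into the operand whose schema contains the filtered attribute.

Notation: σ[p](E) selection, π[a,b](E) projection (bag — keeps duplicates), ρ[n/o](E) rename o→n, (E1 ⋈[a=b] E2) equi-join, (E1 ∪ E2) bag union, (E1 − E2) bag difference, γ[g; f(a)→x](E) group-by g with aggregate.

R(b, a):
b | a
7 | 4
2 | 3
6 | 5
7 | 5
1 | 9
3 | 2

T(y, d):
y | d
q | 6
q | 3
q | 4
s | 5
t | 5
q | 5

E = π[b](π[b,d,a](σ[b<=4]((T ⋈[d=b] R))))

σ filters on b, owned by the right side.
E' = π[b](π[b,d,a]((T ⋈[d=b] σ[b<=4](R))))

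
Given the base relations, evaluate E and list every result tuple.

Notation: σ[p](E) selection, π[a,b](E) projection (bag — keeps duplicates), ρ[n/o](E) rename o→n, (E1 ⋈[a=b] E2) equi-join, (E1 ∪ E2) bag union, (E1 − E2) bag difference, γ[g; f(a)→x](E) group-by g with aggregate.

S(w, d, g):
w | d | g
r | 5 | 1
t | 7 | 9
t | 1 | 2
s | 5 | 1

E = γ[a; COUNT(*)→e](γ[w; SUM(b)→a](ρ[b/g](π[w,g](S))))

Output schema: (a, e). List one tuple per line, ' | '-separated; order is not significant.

Stepwise |·|:
  S → 4
  π[w,g](S) → 4
  ρ[b/g](π[w,g](S)) → 4
  γ[w; SUM(b)→a](ρ[b/g](π[w,g](S))) → 3
  γ[a; COUNT(*)→e](γ[w; SUM(b)→a](ρ[b/g](π[w,g](S)))) → 2

== RESULT ==
a | e
1 | 2
11 | 1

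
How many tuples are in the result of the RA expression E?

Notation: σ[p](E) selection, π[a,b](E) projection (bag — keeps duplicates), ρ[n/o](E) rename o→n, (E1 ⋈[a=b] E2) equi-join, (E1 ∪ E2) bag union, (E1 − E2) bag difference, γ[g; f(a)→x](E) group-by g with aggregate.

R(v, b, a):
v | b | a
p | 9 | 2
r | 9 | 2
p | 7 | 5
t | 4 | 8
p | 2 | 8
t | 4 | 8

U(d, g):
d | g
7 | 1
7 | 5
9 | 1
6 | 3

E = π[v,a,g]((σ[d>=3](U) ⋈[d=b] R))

Stepwise |·|:
  U → 4
  σ[d>=3](U) → 4
  R → 6
  (σ[d>=3](U) ⋈[d=b] R) → 4
  π[v,a,g]((σ[d>=3](U) ⋈[d=b] R)) → 4

|E| = 4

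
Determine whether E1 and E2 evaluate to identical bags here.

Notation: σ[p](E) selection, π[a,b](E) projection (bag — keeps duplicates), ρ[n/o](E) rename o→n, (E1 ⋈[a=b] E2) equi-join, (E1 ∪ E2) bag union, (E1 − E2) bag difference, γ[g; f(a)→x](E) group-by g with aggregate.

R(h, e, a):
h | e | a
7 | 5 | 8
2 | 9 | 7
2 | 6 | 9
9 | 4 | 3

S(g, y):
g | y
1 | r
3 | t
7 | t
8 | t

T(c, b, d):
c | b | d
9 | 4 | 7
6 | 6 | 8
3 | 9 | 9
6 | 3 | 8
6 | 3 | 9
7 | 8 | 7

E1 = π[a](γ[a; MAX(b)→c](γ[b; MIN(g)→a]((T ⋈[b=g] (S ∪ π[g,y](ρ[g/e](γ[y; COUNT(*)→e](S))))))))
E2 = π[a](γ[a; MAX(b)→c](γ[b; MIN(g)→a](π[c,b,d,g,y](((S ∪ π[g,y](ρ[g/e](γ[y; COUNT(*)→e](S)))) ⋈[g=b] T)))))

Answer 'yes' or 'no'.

E1 row counts bottom-up:
  T → 6
  S → 4
  S → 4
  γ[y; COUNT(*)→e](S) → 2
  ρ[g/e](γ[y; COUNT(*)→e](S)) → 2
  π[g,y](ρ[g/e](γ[y; COUNT(*)→e](S))) → 2
  (S ∪ π[g,y](ρ[g/e](γ[y; COUNT(*)→e](S)))) → 6
  (T ⋈[b=g] (S ∪ π[g,y](ρ[g/e](γ[y; COUNT(*)→e](S))))) → 5
  γ[b; MIN(g)→a]((T ⋈[b=g] (S ∪ π[g,y](ρ[g/e](γ[y; COUNT(*)→e](S)))))) → 2
  γ[a; MAX(b)→c](γ[b; MIN(g)→a]((T ⋈[b=g] (S ∪ π[g,y](ρ[g/e](γ[y; COUNT(*)→e](S))))))) → 2
  π[a](γ[a; MAX(b)→c](γ[b; MIN(g)→a]((T ⋈[b=g] (S ∪ π[g,y](ρ[g/e](γ[y; COUNT(*)→e](S)))))))) → 2
E2 row counts bottom-up:
  S → 4
  S → 4
  γ[y; COUNT(*)→e](S) → 2
  ρ[g/e](γ[y; COUNT(*)→e](S)) → 2
  π[g,y](ρ[g/e](γ[y; COUNT(*)→e](S))) → 2
  (S ∪ π[g,y](ρ[g/e](γ[y; COUNT(*)→e](S)))) → 6
  T → 6
  ((S ∪ π[g,y](ρ[g/e](γ[y; COUNT(*)→e](S)))) ⋈[g=b] T) → 5
  π[c,b,d,g,y](((S ∪ π[g,y](ρ[g/e](γ[y; COUNT(*)→e](S)))) ⋈[g=b] T)) → 5
  γ[b; MIN(g)→a](π[c,b,d,g,y](((S ∪ π[g,y](ρ[g/e](γ[y; COUNT(*)→e](S)))) ⋈[g=b] T))) → 2
  γ[a; MAX(b)→c](γ[b; MIN(g)→a](π[c,b,d,g,y](((S ∪ π[g,y](ρ[g/e](γ[y; COUNT(*)→e](S)))) ⋈[g=b] T)))) → 2
  π[a](γ[a; MAX(b)→c](γ[b; MIN(g)→a](π[c,b,d,g,y](((S ∪ π[g,y](ρ[g/e](γ[y; COUNT(*)→e](S)))) ⋈[g=b] T))))) → 2

E1 and E2 produce the same multiset:
a
3
8

yes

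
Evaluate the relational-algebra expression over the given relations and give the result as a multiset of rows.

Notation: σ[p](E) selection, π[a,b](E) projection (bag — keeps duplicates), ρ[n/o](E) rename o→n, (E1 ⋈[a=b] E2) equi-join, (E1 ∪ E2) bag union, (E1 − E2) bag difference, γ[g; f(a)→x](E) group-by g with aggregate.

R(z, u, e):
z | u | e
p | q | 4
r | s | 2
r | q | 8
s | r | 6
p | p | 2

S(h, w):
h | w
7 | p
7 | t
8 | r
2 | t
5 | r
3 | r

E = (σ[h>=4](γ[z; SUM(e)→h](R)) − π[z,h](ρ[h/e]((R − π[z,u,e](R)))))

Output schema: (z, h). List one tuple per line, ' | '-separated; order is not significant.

Per-node cardinality:
  R → 5
  γ[z; SUM(e)→h](R) → 3
  σ[h>=4](γ[z; SUM(e)→h](R)) → 3
  R → 5
  R → 5
  π[z,u,e](R) → 5
  (R − π[z,u,e](R)) → 0
  ρ[h/e]((R − π[z,u,e](R))) → 0
  π[z,h](ρ[h/e]((R − π[z,u,e](R)))) → 0
  (σ[h>=4](γ[z; SUM(e)→h](R)) − π[z,h](ρ[h/e]((R − π[z,u,e](R))))) → 3

== RESULT ==
z | h
p | 6
r | 10
s | 6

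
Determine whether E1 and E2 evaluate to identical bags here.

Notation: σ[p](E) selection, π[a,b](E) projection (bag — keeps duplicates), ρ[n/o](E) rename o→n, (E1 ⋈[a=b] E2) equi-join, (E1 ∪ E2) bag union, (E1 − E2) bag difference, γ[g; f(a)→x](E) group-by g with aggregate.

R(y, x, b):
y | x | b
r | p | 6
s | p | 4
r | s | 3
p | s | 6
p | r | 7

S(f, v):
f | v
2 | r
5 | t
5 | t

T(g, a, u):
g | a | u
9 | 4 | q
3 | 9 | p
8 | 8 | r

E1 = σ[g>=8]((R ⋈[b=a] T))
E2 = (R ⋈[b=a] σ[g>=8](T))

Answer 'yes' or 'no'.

E1 stepwise |·|:
  R → 5
  T → 3
  (R ⋈[b=a] T) → 1
  σ[g>=8]((R ⋈[b=a] T)) → 1
E2 stepwise |·|:
  R → 5
  T → 3
  σ[g>=8](T) → 2
  (R ⋈[b=a] σ[g>=8](T)) → 1

E1 and E2 produce the same multiset:
y | x | b | g | a | u
s | p | 4 | 9 | 4 | q

yes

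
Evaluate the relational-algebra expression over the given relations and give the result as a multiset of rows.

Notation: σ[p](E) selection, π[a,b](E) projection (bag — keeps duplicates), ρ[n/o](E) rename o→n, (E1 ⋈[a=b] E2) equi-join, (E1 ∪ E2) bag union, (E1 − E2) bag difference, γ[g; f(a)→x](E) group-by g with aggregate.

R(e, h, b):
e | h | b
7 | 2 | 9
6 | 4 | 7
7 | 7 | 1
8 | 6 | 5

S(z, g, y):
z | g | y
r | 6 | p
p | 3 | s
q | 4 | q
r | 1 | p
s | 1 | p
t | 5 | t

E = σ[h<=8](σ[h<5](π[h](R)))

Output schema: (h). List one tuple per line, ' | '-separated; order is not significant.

Row counts bottom-up:
  R → 4
  π[h](R) → 4
  σ[h<5](π[h](R)) → 2
  σ[h<=8](σ[h<5](π[h](R))) → 2

== RESULT ==
h
2
4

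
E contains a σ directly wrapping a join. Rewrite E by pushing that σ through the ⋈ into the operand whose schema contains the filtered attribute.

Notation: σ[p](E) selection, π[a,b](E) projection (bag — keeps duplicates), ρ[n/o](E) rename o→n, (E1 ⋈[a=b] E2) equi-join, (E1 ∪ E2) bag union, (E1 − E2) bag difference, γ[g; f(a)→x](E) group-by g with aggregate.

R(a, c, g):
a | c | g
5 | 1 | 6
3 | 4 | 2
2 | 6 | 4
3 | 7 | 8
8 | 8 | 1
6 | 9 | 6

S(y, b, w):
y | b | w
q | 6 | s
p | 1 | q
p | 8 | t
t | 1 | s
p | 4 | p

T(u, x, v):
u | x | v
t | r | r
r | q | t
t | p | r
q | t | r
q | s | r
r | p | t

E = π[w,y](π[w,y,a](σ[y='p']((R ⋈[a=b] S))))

σ filters on y, owned by the right side.
E' = π[w,y](π[w,y,a]((R ⋈[a=b] σ[y='p'](S))))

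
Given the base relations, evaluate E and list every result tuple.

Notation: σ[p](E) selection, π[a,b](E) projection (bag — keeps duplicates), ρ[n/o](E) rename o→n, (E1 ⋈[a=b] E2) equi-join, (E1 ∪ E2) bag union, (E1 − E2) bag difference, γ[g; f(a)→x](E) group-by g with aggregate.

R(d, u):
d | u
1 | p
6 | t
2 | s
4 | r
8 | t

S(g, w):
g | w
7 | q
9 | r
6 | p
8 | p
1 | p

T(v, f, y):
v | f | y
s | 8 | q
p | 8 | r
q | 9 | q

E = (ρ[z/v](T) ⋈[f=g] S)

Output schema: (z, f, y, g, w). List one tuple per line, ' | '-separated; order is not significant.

Row counts bottom-up:
  T → 3
  ρ[z/v](T) → 3
  S → 5
  (ρ[z/v](T) ⋈[f=g] S) → 3

== RESULT ==
z | f | y | g | w
p | 8 | r | 8 | p
q | 9 | q | 9 | r
s | 8 | q | 8 | p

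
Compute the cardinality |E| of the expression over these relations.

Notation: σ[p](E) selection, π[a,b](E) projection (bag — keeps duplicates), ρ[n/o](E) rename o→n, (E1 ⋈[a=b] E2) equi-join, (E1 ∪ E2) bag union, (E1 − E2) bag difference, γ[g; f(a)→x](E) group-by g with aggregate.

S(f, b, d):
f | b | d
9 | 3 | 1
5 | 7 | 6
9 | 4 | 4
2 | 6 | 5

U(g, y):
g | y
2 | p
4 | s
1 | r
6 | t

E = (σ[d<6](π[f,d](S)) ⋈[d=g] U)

Per-node cardinality:
  S → 4
  π[f,d](S) → 4
  σ[d<6](π[f,d](S)) → 3
  U → 4
  (σ[d<6](π[f,d](S)) ⋈[d=g] U) → 2

|E| = 2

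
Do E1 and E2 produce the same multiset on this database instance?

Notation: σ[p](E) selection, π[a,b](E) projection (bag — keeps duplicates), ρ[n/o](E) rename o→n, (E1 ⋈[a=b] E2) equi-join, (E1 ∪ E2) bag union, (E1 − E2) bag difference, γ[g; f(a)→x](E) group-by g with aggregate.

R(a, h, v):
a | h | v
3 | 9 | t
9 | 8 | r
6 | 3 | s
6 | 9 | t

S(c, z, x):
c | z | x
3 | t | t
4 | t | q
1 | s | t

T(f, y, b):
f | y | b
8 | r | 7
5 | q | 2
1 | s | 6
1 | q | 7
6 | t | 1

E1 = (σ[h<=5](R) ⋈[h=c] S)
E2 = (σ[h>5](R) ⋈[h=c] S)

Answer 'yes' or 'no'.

E1 subexpression sizes:
  R → 4
  σ[h<=5](R) → 1
  S → 3
  (σ[h<=5](R) ⋈[h=c] S) → 1
E2 subexpression sizes:
  R → 4
  σ[h>5](R) → 3
  S → 3
  (σ[h>5](R) ⋈[h=c] S) → 0

E1 result:
a | h | v | c | z | x
6 | 3 | s | 3 | t | t
E2 result:
a | h | v | c | z | x
(0 rows)
Witness: (6, 3, 's', 3, 't', 't') appears 1× in E1 but 0× in E2.

no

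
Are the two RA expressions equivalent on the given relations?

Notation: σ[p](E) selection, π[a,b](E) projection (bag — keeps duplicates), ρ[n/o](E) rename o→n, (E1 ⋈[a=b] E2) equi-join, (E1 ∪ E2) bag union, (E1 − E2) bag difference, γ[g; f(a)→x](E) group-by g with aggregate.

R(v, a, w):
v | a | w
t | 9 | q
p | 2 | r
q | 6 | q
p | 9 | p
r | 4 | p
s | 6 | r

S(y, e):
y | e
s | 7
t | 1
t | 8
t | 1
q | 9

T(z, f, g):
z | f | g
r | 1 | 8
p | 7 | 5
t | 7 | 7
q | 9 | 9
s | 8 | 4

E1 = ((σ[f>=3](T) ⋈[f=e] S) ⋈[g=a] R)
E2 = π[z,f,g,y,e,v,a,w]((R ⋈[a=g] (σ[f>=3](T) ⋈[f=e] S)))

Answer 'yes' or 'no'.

E1 subexpression sizes:
  T → 5
  σ[f>=3](T) → 4
  S → 5
  (σ[f>=3](T) ⋈[f=e] S) → 4
  R → 6
  ((σ[f>=3](T) ⋈[f=e] S) ⋈[g=a] R) → 3
E2 subexpression sizes:
  R → 6
  T → 5
  σ[f>=3](T) → 4
  S → 5
  (σ[f>=3](T) ⋈[f=e] S) → 4
  (R ⋈[a=g] (σ[f>=3](T) ⋈[f=e] S)) → 3
  π[z,f,g,y,e,v,a,w]((R ⋈[a=g] (σ[f>=3](T) ⋈[f=e] S))) → 3

E1 and E2 produce the same multiset:
z | f | g | y | e | v | a | w
q | 9 | 9 | q | 9 | p | 9 | p
q | 9 | 9 | q | 9 | t | 9 | q
s | 8 | 4 | t | 8 | r | 4 | p

yes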